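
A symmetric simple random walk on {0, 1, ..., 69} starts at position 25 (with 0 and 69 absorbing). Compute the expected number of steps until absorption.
E[τ | X_0 = 25] = 1100

Let v_k = E[τ | X_0 = k]. Boundary: v_0 = v_69 = 0. Recurrence: v_k = 1 + (v_{k-1} + v_{k+1})/2 for 1 ≤ k ≤ 68. The particular solution to v_k − (v_{k-1} + v_{k+1})/2 = 1 is v_k = −k^2. Adding homogeneous solution A + B k and matching boundaries gives v_k = k (69 − k). Substituting k = 25: v_25 = 25 · 44 = 1100.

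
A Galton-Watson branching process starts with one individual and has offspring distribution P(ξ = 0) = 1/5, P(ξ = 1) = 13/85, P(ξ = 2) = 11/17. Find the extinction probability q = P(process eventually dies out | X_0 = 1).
q = 17/55

The pgf is f(s) = 1/5 + 13/85·s + 11/17·s². The extinction probability q is the smallest fixed point of f in [0, 1]. Setting s = f(s):
  11/17·s² + (13/85 − 1)·s + 1/5 = 0
  11/17·s² − (1/5 + 11/17)·s + 1/5 = 0
which factors as (s − 1)·(11/17·s − 1/5) = 0, giving roots s = 1 and s = (1/5)/(11/17) = 17/55.
Mean offspring μ = 13/85 + 2·11/17 = 123/85 > 1 (supercritical), so q < 1. The extinction probability is the smaller root: q = (1/5)/(11/17) = 17/55.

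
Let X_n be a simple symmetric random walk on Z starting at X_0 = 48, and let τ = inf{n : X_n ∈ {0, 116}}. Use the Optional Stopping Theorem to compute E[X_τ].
E[X_τ] = 48

X_n is a martingale and τ is a bounded-mean stopping time (indeed τ is finite a.s. with bounded expectation since the walk is in a bounded region). By the OST, E[X_τ] = E[X_0] = 48. Equivalently: E[X_τ] = 116 · P(hit 116 first) + 0 · P(hit 0 first) = 116 · (48/116) = 48.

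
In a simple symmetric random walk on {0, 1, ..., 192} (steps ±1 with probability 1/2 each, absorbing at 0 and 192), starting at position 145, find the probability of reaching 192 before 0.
P(hit 192 before 0) = 145/192

Let u_k = P(hit 192 before 0 | start at k). Then u_0 = 0, u_192 = 1, and u_k = u_{k-1}/2 + u_{k+1}/2 for 1 ≤ k ≤ 191. This harmonic recurrence is solved by u_k = k/192, giving u_145 = 145/192.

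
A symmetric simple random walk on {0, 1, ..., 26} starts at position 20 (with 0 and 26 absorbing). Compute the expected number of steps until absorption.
E[τ | X_0 = 20] = 120

Let v_k = E[τ | X_0 = k]. Boundary: v_0 = v_26 = 0. Recurrence: v_k = 1 + (v_{k-1} + v_{k+1})/2 for 1 ≤ k ≤ 25. The particular solution to v_k − (v_{k-1} + v_{k+1})/2 = 1 is v_k = −k^2. Adding homogeneous solution A + B k and matching boundaries gives v_k = k (26 − k). Substituting k = 20: v_20 = 20 · 6 = 120.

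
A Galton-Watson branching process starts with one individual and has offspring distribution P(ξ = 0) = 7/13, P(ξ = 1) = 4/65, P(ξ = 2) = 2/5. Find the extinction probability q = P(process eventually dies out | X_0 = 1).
q = 1

Mean offspring μ = 0·7/13 + 1·4/65 + 2·2/5 = 56/65 ≤ 1. For μ ≤ 1 with offspring not concentrated at 1, the Galton-Watson process goes extinct almost surely, so q = 1.
(Algebraic check: The pgf is f(s) = 7/13 + 4/65·s + 2/5·s². The extinction probability q is the smallest fixed point of f in [0, 1]. Setting s = f(s):
  2/5·s² + (4/65 − 1)·s + 7/13 = 0
  2/5·s² − (7/13 + 2/5)·s + 7/13 = 0
which factors as (s − 1)·(2/5·s − 7/13) = 0, giving roots s = 1 and s = (7/13)/(2/5) = 35/26. Since 35/26 ≥ 1, the smallest root in [0, 1] is s = 1.)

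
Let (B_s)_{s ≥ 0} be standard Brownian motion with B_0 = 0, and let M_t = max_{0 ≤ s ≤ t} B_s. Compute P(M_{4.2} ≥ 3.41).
P(M_{4.2} ≥ 3.41) = 2·P(B_{4.2} ≥ 3.41) = 2(1 − Φ(3.41/√4.2)) ≈ 0.0961

By the reflection principle for Brownian motion, P(M_t ≥ a) = 2 · P(B_t ≥ a) for a ≥ 0. Since B_t ~ N(0, t), P(B_t ≥ 3.41) = 1 − Φ(3.41/√t) = 1 − Φ(3.41/√4.2) = 1 − Φ(1.6639). So
  P(M_{4.2} ≥ 3.41) = 2(1 − Φ(1.6639)) ≈ 0.0961.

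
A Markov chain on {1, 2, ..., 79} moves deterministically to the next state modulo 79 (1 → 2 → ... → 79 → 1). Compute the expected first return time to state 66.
E[T_66 | X_0 = 66] = 79

The chain cycles deterministically, so starting at state 66 it returns in exactly 79 steps. Equivalently, the stationary distribution is uniform π_j = 1/79 for every state j, so by Kac's formula E[T_66] = 1/π_66 = 79.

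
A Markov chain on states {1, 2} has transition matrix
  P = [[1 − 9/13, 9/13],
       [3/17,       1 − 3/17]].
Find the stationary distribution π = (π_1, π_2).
π_1 = 13/64, π_2 = 51/64

Solve πP = π with π_1 + π_2 = 1. From πP = π: π_1 · (1 − 9/13) + π_2 · 3/17 = π_1 ⇒ π_2 · 3/17 = π_1 · 9/13 ⇒ π_2/π_1 = (9/13)/(3/17) = 51/13. Together with π_1 + π_2 = 1:
  π_1 = (3/17)/(9/13 + 3/17) = (3/17)/(192/221) = 13/64,
  π_2 = (9/13)/(9/13 + 3/17) = (9/13)/(192/221) = 51/64.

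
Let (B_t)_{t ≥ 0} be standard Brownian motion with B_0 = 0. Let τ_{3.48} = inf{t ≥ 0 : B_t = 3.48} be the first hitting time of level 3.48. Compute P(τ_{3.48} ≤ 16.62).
P(τ_{3.48} ≤ 16.62) = 2(1 − Φ(3.48/√16.62)) = 2(1 − Φ(0.8536)) ≈ 0.3933

By the reflection principle for standard BM, P(τ_b ≤ t) = 2 · P(B_t ≥ b). Since B_t ~ N(0, t), P(B_t ≥ 3.48) = 1 − Φ(3.48/√t) = 1 − Φ(3.48/√16.62) = 1 − Φ(0.8536) ≈ 0.19666. Doubling: P(τ_{3.48} ≤ 16.62) ≈ 2 · 0.19666 = 0.39332 ≈ 0.3933.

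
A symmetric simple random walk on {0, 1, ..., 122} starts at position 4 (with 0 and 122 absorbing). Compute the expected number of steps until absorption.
E[τ | X_0 = 4] = 472

Let v_k = E[τ | X_0 = k]. Boundary: v_0 = v_122 = 0. Recurrence: v_k = 1 + (v_{k-1} + v_{k+1})/2 for 1 ≤ k ≤ 121. The particular solution to v_k − (v_{k-1} + v_{k+1})/2 = 1 is v_k = −k^2. Adding homogeneous solution A + B k and matching boundaries gives v_k = k (122 − k). Substituting k = 4: v_4 = 4 · 118 = 472.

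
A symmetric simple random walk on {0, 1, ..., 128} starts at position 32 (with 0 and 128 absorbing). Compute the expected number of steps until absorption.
E[τ | X_0 = 32] = 3072

Let v_k = E[τ | X_0 = k]. Boundary: v_0 = v_128 = 0. Recurrence: v_k = 1 + (v_{k-1} + v_{k+1})/2 for 1 ≤ k ≤ 127. The particular solution to v_k − (v_{k-1} + v_{k+1})/2 = 1 is v_k = −k^2. Adding homogeneous solution A + B k and matching boundaries gives v_k = k (128 − k). Substituting k = 32: v_32 = 32 · 96 = 3072.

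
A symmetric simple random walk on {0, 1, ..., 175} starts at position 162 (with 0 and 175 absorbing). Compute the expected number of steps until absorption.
E[τ | X_0 = 162] = 2106

Let v_k = E[τ | X_0 = k]. Boundary: v_0 = v_175 = 0. Recurrence: v_k = 1 + (v_{k-1} + v_{k+1})/2 for 1 ≤ k ≤ 174. The particular solution to v_k − (v_{k-1} + v_{k+1})/2 = 1 is v_k = −k^2. Adding homogeneous solution A + B k and matching boundaries gives v_k = k (175 − k). Substituting k = 162: v_162 = 162 · 13 = 2106.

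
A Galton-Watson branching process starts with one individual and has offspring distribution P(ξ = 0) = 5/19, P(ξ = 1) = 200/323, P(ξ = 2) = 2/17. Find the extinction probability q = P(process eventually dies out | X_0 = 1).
q = 1

Mean offspring μ = 0·5/19 + 1·200/323 + 2·2/17 = 276/323 ≤ 1. For μ ≤ 1 with offspring not concentrated at 1, the Galton-Watson process goes extinct almost surely, so q = 1.
(Algebraic check: The pgf is f(s) = 5/19 + 200/323·s + 2/17·s². The extinction probability q is the smallest fixed point of f in [0, 1]. Setting s = f(s):
  2/17·s² + (200/323 − 1)·s + 5/19 = 0
  2/17·s² − (5/19 + 2/17)·s + 5/19 = 0
which factors as (s − 1)·(2/17·s − 5/19) = 0, giving roots s = 1 and s = (5/19)/(2/17) = 85/38. Since 85/38 ≥ 1, the smallest root in [0, 1] is s = 1.)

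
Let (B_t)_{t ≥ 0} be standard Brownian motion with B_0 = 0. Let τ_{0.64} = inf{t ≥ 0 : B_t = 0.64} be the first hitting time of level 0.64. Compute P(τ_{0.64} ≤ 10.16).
P(τ_{0.64} ≤ 10.16) = 2(1 − Φ(0.64/√10.16)) = 2(1 − Φ(0.2008)) ≈ 0.8409

By the reflection principle for standard BM, P(τ_b ≤ t) = 2 · P(B_t ≥ b). Since B_t ~ N(0, t), P(B_t ≥ 0.64) = 1 − Φ(0.64/√t) = 1 − Φ(0.64/√10.16) = 1 − Φ(0.2008) ≈ 0.42043. Doubling: P(τ_{0.64} ≤ 10.16) ≈ 2 · 0.42043 = 0.84086 ≈ 0.8409.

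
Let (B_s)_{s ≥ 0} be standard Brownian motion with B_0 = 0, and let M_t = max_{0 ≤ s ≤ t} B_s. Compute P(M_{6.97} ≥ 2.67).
P(M_{6.97} ≥ 2.67) = 2·P(B_{6.97} ≥ 2.67) = 2(1 − Φ(2.67/√6.97)) ≈ 0.3119

By the reflection principle for Brownian motion, P(M_t ≥ a) = 2 · P(B_t ≥ a) for a ≥ 0. Since B_t ~ N(0, t), P(B_t ≥ 2.67) = 1 − Φ(2.67/√t) = 1 − Φ(2.67/√6.97) = 1 − Φ(1.0113). So
  P(M_{6.97} ≥ 2.67) = 2(1 − Φ(1.0113)) ≈ 0.3119.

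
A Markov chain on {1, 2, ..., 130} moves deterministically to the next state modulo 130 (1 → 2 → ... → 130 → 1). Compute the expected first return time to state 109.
E[T_109 | X_0 = 109] = 130

The chain cycles deterministically, so starting at state 109 it returns in exactly 130 steps. Equivalently, the stationary distribution is uniform π_j = 1/130 for every state j, so by Kac's formula E[T_109] = 1/π_109 = 130.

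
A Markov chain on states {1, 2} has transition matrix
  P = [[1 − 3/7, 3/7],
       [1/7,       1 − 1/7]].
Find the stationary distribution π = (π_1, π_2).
π_1 = 1/4, π_2 = 3/4

Solve πP = π with π_1 + π_2 = 1. From πP = π: π_1 · (1 − 3/7) + π_2 · 1/7 = π_1 ⇒ π_2 · 1/7 = π_1 · 3/7 ⇒ π_2/π_1 = (3/7)/(1/7) = 3. Together with π_1 + π_2 = 1:
  π_1 = (1/7)/(3/7 + 1/7) = (1/7)/(4/7) = 1/4,
  π_2 = (3/7)/(3/7 + 1/7) = (3/7)/(4/7) = 3/4.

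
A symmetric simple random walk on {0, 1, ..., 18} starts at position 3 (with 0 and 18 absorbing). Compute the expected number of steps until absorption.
E[τ | X_0 = 3] = 45

Let v_k = E[τ | X_0 = k]. Boundary: v_0 = v_18 = 0. Recurrence: v_k = 1 + (v_{k-1} + v_{k+1})/2 for 1 ≤ k ≤ 17. The particular solution to v_k − (v_{k-1} + v_{k+1})/2 = 1 is v_k = −k^2. Adding homogeneous solution A + B k and matching boundaries gives v_k = k (18 − k). Substituting k = 3: v_3 = 3 · 15 = 45.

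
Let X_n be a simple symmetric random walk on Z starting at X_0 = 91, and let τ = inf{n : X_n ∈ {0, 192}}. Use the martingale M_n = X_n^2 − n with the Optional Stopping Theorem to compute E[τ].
E[τ] = 9191

M_n = X_n^2 − n is a martingale (since E[X_{n+1}^2 | F_n] = X_n^2 + 1). By OST (τ has finite mean in a bounded region), E[M_τ] = E[M_0] = X_0^2 − 0 = 91^2 = 8281. Also E[M_τ] = E[X_τ^2] − E[τ]. The walk exits at 0 or 192, with P(hit 192 first) = 91/192, so E[X_τ^2] = 192^2 · 91/192 + 0 = 17472. Thus E[τ] = E[X_τ^2] − E[M_τ] = 17472 − 8281 = 9191 = 91(192 − 91) = 9191.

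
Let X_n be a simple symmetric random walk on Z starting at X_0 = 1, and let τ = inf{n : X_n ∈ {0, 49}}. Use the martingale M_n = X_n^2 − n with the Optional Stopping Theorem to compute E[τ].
E[τ] = 48

M_n = X_n^2 − n is a martingale (since E[X_{n+1}^2 | F_n] = X_n^2 + 1). By OST (τ has finite mean in a bounded region), E[M_τ] = E[M_0] = X_0^2 − 0 = 1^2 = 1. Also E[M_τ] = E[X_τ^2] − E[τ]. The walk exits at 0 or 49, with P(hit 49 first) = 1/49, so E[X_τ^2] = 49^2 · 1/49 + 0 = 49. Thus E[τ] = E[X_τ^2] − E[M_τ] = 49 − 1 = 48 = 1(49 − 1) = 48.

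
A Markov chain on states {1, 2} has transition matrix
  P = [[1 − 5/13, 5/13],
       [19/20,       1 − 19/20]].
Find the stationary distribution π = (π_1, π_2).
π_1 = 247/347, π_2 = 100/347

Solve πP = π with π_1 + π_2 = 1. From πP = π: π_1 · (1 − 5/13) + π_2 · 19/20 = π_1 ⇒ π_2 · 19/20 = π_1 · 5/13 ⇒ π_2/π_1 = (5/13)/(19/20) = 100/247. Together with π_1 + π_2 = 1:
  π_1 = (19/20)/(5/13 + 19/20) = (19/20)/(347/260) = 247/347,
  π_2 = (5/13)/(5/13 + 19/20) = (5/13)/(347/260) = 100/347.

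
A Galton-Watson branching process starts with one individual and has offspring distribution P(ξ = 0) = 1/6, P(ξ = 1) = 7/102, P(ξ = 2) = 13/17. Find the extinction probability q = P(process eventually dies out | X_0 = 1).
q = 17/78

The pgf is f(s) = 1/6 + 7/102·s + 13/17·s². The extinction probability q is the smallest fixed point of f in [0, 1]. Setting s = f(s):
  13/17·s² + (7/102 − 1)·s + 1/6 = 0
  13/17·s² − (1/6 + 13/17)·s + 1/6 = 0
which factors as (s − 1)·(13/17·s − 1/6) = 0, giving roots s = 1 and s = (1/6)/(13/17) = 17/78.
Mean offspring μ = 7/102 + 2·13/17 = 163/102 > 1 (supercritical), so q < 1. The extinction probability is the smaller root: q = (1/6)/(13/17) = 17/78.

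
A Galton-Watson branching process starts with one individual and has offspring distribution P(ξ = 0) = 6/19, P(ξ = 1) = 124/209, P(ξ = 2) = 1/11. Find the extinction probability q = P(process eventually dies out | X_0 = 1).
q = 1

Mean offspring μ = 0·6/19 + 1·124/209 + 2·1/11 = 162/209 ≤ 1. For μ ≤ 1 with offspring not concentrated at 1, the Galton-Watson process goes extinct almost surely, so q = 1.
(Algebraic check: The pgf is f(s) = 6/19 + 124/209·s + 1/11·s². The extinction probability q is the smallest fixed point of f in [0, 1]. Setting s = f(s):
  1/11·s² + (124/209 − 1)·s + 6/19 = 0
  1/11·s² − (6/19 + 1/11)·s + 6/19 = 0
which factors as (s − 1)·(1/11·s − 6/19) = 0, giving roots s = 1 and s = (6/19)/(1/11) = 66/19. Since 66/19 ≥ 1, the smallest root in [0, 1] is s = 1.)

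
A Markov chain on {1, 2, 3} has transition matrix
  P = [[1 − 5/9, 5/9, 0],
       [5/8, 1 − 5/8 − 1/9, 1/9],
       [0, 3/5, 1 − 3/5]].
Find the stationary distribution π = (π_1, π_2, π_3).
π = (243/499, 216/499, 40/499)

This is a birth-death chain on three states, which satisfies detailed balance: π_1 · P_{12} = π_2 · P_{21} and π_2 · P_{23} = π_3 · P_{32}.
From π_1 · 5/9 = π_2 · 5/8: π_2/π_1 = (5/9)/(5/8) = 8/9.
From π_2 · 1/9 = π_3 · 3/5: π_3/π_2 = (1/9)/(3/5) = 5/27.
Take π_1 proportional to 1; then unnormalized π = (1, 8/9, 40/243). Normalize by dividing by the sum 499/243:
  π = (243/499, 216/499, 40/499).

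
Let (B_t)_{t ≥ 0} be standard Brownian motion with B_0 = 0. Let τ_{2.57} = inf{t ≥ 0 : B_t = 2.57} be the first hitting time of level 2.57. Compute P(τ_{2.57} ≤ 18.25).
P(τ_{2.57} ≤ 18.25) = 2(1 − Φ(2.57/√18.25)) = 2(1 − Φ(0.6016)) ≈ 0.5474

By the reflection principle for standard BM, P(τ_b ≤ t) = 2 · P(B_t ≥ b). Since B_t ~ N(0, t), P(B_t ≥ 2.57) = 1 − Φ(2.57/√t) = 1 − Φ(2.57/√18.25) = 1 − Φ(0.6016) ≈ 0.27372. Doubling: P(τ_{2.57} ≤ 18.25) ≈ 2 · 0.27372 = 0.54744 ≈ 0.5474.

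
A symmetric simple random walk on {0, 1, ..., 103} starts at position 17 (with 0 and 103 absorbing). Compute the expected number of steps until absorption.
E[τ | X_0 = 17] = 1462

Let v_k = E[τ | X_0 = k]. Boundary: v_0 = v_103 = 0. Recurrence: v_k = 1 + (v_{k-1} + v_{k+1})/2 for 1 ≤ k ≤ 102. The particular solution to v_k − (v_{k-1} + v_{k+1})/2 = 1 is v_k = −k^2. Adding homogeneous solution A + B k and matching boundaries gives v_k = k (103 − k). Substituting k = 17: v_17 = 17 · 86 = 1462.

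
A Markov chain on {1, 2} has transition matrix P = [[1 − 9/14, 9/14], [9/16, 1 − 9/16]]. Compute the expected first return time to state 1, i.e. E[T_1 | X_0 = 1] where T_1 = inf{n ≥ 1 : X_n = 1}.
E[T_1 | X_0 = 1] = 1/π_1 = 15/7

For an irreducible recurrent Markov chain with stationary distribution π, E[T_i | X_0 = i] = 1/π_i (Kac's formula). Here π_1 = (9/16)/(9/14 + 9/16) = (9/16)/(135/112) = 7/15, so E[T_1 | X_0 = 1] = 1/π_1 = (9/14 + 9/16)/(9/16) = (135/112)/(9/16) = 15/7.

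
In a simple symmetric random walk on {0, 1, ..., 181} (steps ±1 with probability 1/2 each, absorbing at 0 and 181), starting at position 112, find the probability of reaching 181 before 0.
P(hit 181 before 0) = 112/181

Let u_k = P(hit 181 before 0 | start at k). Then u_0 = 0, u_181 = 1, and u_k = u_{k-1}/2 + u_{k+1}/2 for 1 ≤ k ≤ 180. This harmonic recurrence is solved by u_k = k/181, giving u_112 = 112/181.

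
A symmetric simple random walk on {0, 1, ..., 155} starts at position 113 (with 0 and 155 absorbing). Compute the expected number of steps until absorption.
E[τ | X_0 = 113] = 4746

Let v_k = E[τ | X_0 = k]. Boundary: v_0 = v_155 = 0. Recurrence: v_k = 1 + (v_{k-1} + v_{k+1})/2 for 1 ≤ k ≤ 154. The particular solution to v_k − (v_{k-1} + v_{k+1})/2 = 1 is v_k = −k^2. Adding homogeneous solution A + B k and matching boundaries gives v_k = k (155 − k). Substituting k = 113: v_113 = 113 · 42 = 4746.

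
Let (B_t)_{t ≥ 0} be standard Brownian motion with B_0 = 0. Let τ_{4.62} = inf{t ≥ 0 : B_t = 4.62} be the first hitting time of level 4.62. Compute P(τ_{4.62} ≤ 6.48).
P(τ_{4.62} ≤ 6.48) = 2(1 − Φ(4.62/√6.48)) = 2(1 − Φ(1.8149)) ≈ 0.0695

By the reflection principle for standard BM, P(τ_b ≤ t) = 2 · P(B_t ≥ b). Since B_t ~ N(0, t), P(B_t ≥ 4.62) = 1 − Φ(4.62/√t) = 1 − Φ(4.62/√6.48) = 1 − Φ(1.8149) ≈ 0.03477. Doubling: P(τ_{4.62} ≤ 6.48) ≈ 2 · 0.03477 = 0.06954 ≈ 0.0695.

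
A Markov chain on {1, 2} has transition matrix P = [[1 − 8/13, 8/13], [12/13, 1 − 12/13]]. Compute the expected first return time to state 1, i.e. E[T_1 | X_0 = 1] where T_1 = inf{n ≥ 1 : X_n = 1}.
E[T_1 | X_0 = 1] = 1/π_1 = 5/3

For an irreducible recurrent Markov chain with stationary distribution π, E[T_i | X_0 = i] = 1/π_i (Kac's formula). Here π_1 = (12/13)/(8/13 + 12/13) = (12/13)/(20/13) = 3/5, so E[T_1 | X_0 = 1] = 1/π_1 = (8/13 + 12/13)/(12/13) = (20/13)/(12/13) = 5/3.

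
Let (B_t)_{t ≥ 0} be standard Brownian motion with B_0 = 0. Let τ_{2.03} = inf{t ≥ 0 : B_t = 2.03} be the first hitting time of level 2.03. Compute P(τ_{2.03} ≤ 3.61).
P(τ_{2.03} ≤ 3.61) = 2(1 − Φ(2.03/√3.61)) = 2(1 − Φ(1.0684)) ≈ 0.2853

By the reflection principle for standard BM, P(τ_b ≤ t) = 2 · P(B_t ≥ b). Since B_t ~ N(0, t), P(B_t ≥ 2.03) = 1 − Φ(2.03/√t) = 1 − Φ(2.03/√3.61) = 1 − Φ(1.0684) ≈ 0.14267. Doubling: P(τ_{2.03} ≤ 3.61) ≈ 2 · 0.14267 = 0.28534 ≈ 0.2853.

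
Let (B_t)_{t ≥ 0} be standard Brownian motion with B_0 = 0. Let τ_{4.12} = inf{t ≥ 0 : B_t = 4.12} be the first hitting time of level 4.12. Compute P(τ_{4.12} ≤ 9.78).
P(τ_{4.12} ≤ 9.78) = 2(1 − Φ(4.12/√9.78)) = 2(1 − Φ(1.3174)) ≈ 0.1877

By the reflection principle for standard BM, P(τ_b ≤ t) = 2 · P(B_t ≥ b). Since B_t ~ N(0, t), P(B_t ≥ 4.12) = 1 − Φ(4.12/√t) = 1 − Φ(4.12/√9.78) = 1 − Φ(1.3174) ≈ 0.09385. Doubling: P(τ_{4.12} ≤ 9.78) ≈ 2 · 0.09385 = 0.18770 ≈ 0.1877.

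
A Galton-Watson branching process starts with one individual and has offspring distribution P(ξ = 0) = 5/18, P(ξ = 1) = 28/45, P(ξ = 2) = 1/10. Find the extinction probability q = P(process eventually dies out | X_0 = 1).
q = 1

Mean offspring μ = 0·5/18 + 1·28/45 + 2·1/10 = 37/45 ≤ 1. For μ ≤ 1 with offspring not concentrated at 1, the Galton-Watson process goes extinct almost surely, so q = 1.
(Algebraic check: The pgf is f(s) = 5/18 + 28/45·s + 1/10·s². The extinction probability q is the smallest fixed point of f in [0, 1]. Setting s = f(s):
  1/10·s² + (28/45 − 1)·s + 5/18 = 0
  1/10·s² − (5/18 + 1/10)·s + 5/18 = 0
which factors as (s − 1)·(1/10·s − 5/18) = 0, giving roots s = 1 and s = (5/18)/(1/10) = 25/9. Since 25/9 ≥ 1, the smallest root in [0, 1] is s = 1.)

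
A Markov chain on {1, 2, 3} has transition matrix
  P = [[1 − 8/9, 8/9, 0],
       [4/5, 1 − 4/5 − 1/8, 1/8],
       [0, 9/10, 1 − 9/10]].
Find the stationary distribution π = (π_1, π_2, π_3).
π = (162/367, 180/367, 25/367)

This is a birth-death chain on three states, which satisfies detailed balance: π_1 · P_{12} = π_2 · P_{21} and π_2 · P_{23} = π_3 · P_{32}.
From π_1 · 8/9 = π_2 · 4/5: π_2/π_1 = (8/9)/(4/5) = 10/9.
From π_2 · 1/8 = π_3 · 9/10: π_3/π_2 = (1/8)/(9/10) = 5/36.
Take π_1 proportional to 1; then unnormalized π = (1, 10/9, 25/162). Normalize by dividing by the sum 367/162:
  π = (162/367, 180/367, 25/367).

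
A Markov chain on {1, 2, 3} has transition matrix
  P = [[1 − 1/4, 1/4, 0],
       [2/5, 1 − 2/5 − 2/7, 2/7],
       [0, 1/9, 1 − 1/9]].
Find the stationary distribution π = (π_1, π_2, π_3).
π = (56/181, 35/181, 90/181)

This is a birth-death chain on three states, which satisfies detailed balance: π_1 · P_{12} = π_2 · P_{21} and π_2 · P_{23} = π_3 · P_{32}.
From π_1 · 1/4 = π_2 · 2/5: π_2/π_1 = (1/4)/(2/5) = 5/8.
From π_2 · 2/7 = π_3 · 1/9: π_3/π_2 = (2/7)/(1/9) = 18/7.
Take π_1 proportional to 1; then unnormalized π = (1, 5/8, 45/28). Normalize by dividing by the sum 181/56:
  π = (56/181, 35/181, 90/181).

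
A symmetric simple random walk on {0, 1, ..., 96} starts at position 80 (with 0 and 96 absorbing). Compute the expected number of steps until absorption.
E[τ | X_0 = 80] = 1280

Let v_k = E[τ | X_0 = k]. Boundary: v_0 = v_96 = 0. Recurrence: v_k = 1 + (v_{k-1} + v_{k+1})/2 for 1 ≤ k ≤ 95. The particular solution to v_k − (v_{k-1} + v_{k+1})/2 = 1 is v_k = −k^2. Adding homogeneous solution A + B k and matching boundaries gives v_k = k (96 − k). Substituting k = 80: v_80 = 80 · 16 = 1280.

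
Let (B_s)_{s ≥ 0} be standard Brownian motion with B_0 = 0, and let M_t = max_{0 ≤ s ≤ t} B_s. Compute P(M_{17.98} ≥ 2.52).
P(M_{17.98} ≥ 2.52) = 2·P(B_{17.98} ≥ 2.52) = 2(1 − Φ(2.52/√17.98)) ≈ 0.5523

By the reflection principle for Brownian motion, P(M_t ≥ a) = 2 · P(B_t ≥ a) for a ≥ 0. Since B_t ~ N(0, t), P(B_t ≥ 2.52) = 1 − Φ(2.52/√t) = 1 − Φ(2.52/√17.98) = 1 − Φ(0.5943). So
  P(M_{17.98} ≥ 2.52) = 2(1 − Φ(0.5943)) ≈ 0.5523.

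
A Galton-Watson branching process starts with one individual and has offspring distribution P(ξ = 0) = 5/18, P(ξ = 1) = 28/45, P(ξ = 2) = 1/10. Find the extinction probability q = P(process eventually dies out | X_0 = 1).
q = 1

Mean offspring μ = 0·5/18 + 1·28/45 + 2·1/10 = 37/45 ≤ 1. For μ ≤ 1 with offspring not concentrated at 1, the Galton-Watson process goes extinct almost surely, so q = 1.
(Algebraic check: The pgf is f(s) = 5/18 + 28/45·s + 1/10·s². The extinction probability q is the smallest fixed point of f in [0, 1]. Setting s = f(s):
  1/10·s² + (28/45 − 1)·s + 5/18 = 0
  1/10·s² − (5/18 + 1/10)·s + 5/18 = 0
which factors as (s − 1)·(1/10·s − 5/18) = 0, giving roots s = 1 and s = (5/18)/(1/10) = 25/9. Since 25/9 ≥ 1, the smallest root in [0, 1] is s = 1.)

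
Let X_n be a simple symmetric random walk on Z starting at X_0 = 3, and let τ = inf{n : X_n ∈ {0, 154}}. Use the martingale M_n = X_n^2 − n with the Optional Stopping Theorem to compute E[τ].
E[τ] = 453

M_n = X_n^2 − n is a martingale (since E[X_{n+1}^2 | F_n] = X_n^2 + 1). By OST (τ has finite mean in a bounded region), E[M_τ] = E[M_0] = X_0^2 − 0 = 3^2 = 9. Also E[M_τ] = E[X_τ^2] − E[τ]. The walk exits at 0 or 154, with P(hit 154 first) = 3/154, so E[X_τ^2] = 154^2 · 3/154 + 0 = 462. Thus E[τ] = E[X_τ^2] − E[M_τ] = 462 − 9 = 453 = 3(154 − 3) = 453.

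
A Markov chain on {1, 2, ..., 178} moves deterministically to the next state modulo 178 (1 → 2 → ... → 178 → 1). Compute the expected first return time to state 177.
E[T_177 | X_0 = 177] = 178

The chain cycles deterministically, so starting at state 177 it returns in exactly 178 steps. Equivalently, the stationary distribution is uniform π_j = 1/178 for every state j, so by Kac's formula E[T_177] = 1/π_177 = 178.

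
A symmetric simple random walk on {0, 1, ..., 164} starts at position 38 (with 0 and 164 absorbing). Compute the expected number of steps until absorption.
E[τ | X_0 = 38] = 4788

Let v_k = E[τ | X_0 = k]. Boundary: v_0 = v_164 = 0. Recurrence: v_k = 1 + (v_{k-1} + v_{k+1})/2 for 1 ≤ k ≤ 163. The particular solution to v_k − (v_{k-1} + v_{k+1})/2 = 1 is v_k = −k^2. Adding homogeneous solution A + B k and matching boundaries gives v_k = k (164 − k). Substituting k = 38: v_38 = 38 · 126 = 4788.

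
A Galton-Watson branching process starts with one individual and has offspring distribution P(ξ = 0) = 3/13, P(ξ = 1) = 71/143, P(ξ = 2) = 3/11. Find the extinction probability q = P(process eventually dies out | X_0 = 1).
q = 11/13

The pgf is f(s) = 3/13 + 71/143·s + 3/11·s². The extinction probability q is the smallest fixed point of f in [0, 1]. Setting s = f(s):
  3/11·s² + (71/143 − 1)·s + 3/13 = 0
  3/11·s² − (3/13 + 3/11)·s + 3/13 = 0
which factors as (s − 1)·(3/11·s − 3/13) = 0, giving roots s = 1 and s = (3/13)/(3/11) = 11/13.
Mean offspring μ = 71/143 + 2·3/11 = 149/143 > 1 (supercritical), so q < 1. The extinction probability is the smaller root: q = (3/13)/(3/11) = 11/13.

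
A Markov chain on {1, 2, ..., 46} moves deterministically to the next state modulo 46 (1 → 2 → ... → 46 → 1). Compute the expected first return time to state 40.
E[T_40 | X_0 = 40] = 46

The chain cycles deterministically, so starting at state 40 it returns in exactly 46 steps. Equivalently, the stationary distribution is uniform π_j = 1/46 for every state j, so by Kac's formula E[T_40] = 1/π_40 = 46.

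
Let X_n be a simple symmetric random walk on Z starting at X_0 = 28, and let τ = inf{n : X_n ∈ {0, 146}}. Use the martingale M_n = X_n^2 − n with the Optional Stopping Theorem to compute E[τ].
E[τ] = 3304

M_n = X_n^2 − n is a martingale (since E[X_{n+1}^2 | F_n] = X_n^2 + 1). By OST (τ has finite mean in a bounded region), E[M_τ] = E[M_0] = X_0^2 − 0 = 28^2 = 784. Also E[M_τ] = E[X_τ^2] − E[τ]. The walk exits at 0 or 146, with P(hit 146 first) = 28/146, so E[X_τ^2] = 146^2 · 28/146 + 0 = 4088. Thus E[τ] = E[X_τ^2] − E[M_τ] = 4088 − 784 = 3304 = 28(146 − 28) = 3304.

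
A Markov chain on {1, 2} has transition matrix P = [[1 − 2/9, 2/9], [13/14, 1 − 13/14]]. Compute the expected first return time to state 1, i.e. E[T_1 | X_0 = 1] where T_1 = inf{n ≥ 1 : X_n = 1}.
E[T_1 | X_0 = 1] = 1/π_1 = 145/117

For an irreducible recurrent Markov chain with stationary distribution π, E[T_i | X_0 = i] = 1/π_i (Kac's formula). Here π_1 = (13/14)/(2/9 + 13/14) = (13/14)/(145/126) = 117/145, so E[T_1 | X_0 = 1] = 1/π_1 = (2/9 + 13/14)/(13/14) = (145/126)/(13/14) = 145/117.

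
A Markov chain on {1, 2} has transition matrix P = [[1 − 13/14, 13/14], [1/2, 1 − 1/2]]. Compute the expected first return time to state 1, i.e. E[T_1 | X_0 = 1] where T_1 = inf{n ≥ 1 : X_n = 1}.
E[T_1 | X_0 = 1] = 1/π_1 = 20/7

For an irreducible recurrent Markov chain with stationary distribution π, E[T_i | X_0 = i] = 1/π_i (Kac's formula). Here π_1 = (1/2)/(13/14 + 1/2) = (1/2)/(10/7) = 7/20, so E[T_1 | X_0 = 1] = 1/π_1 = (13/14 + 1/2)/(1/2) = (10/7)/(1/2) = 20/7.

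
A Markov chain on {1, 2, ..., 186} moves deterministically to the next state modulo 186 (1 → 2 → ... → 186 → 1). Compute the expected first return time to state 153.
E[T_153 | X_0 = 153] = 186

The chain cycles deterministically, so starting at state 153 it returns in exactly 186 steps. Equivalently, the stationary distribution is uniform π_j = 1/186 for every state j, so by Kac's formula E[T_153] = 1/π_153 = 186.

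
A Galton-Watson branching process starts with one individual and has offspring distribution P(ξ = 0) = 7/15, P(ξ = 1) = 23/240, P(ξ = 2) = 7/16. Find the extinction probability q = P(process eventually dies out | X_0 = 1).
q = 1

Mean offspring μ = 0·7/15 + 1·23/240 + 2·7/16 = 233/240 ≤ 1. For μ ≤ 1 with offspring not concentrated at 1, the Galton-Watson process goes extinct almost surely, so q = 1.
(Algebraic check: The pgf is f(s) = 7/15 + 23/240·s + 7/16·s². The extinction probability q is the smallest fixed point of f in [0, 1]. Setting s = f(s):
  7/16·s² + (23/240 − 1)·s + 7/15 = 0
  7/16·s² − (7/15 + 7/16)·s + 7/15 = 0
which factors as (s − 1)·(7/16·s − 7/15) = 0, giving roots s = 1 and s = (7/15)/(7/16) = 16/15. Since 16/15 ≥ 1, the smallest root in [0, 1] is s = 1.)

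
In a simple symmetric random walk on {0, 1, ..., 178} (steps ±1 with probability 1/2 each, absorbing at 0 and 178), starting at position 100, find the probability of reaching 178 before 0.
P(hit 178 before 0) = 100/178 = 50/89

Let u_k = P(hit 178 before 0 | start at k). Then u_0 = 0, u_178 = 1, and u_k = u_{k-1}/2 + u_{k+1}/2 for 1 ≤ k ≤ 177. This harmonic recurrence is solved by u_k = k/178, giving u_100 = 100/178 = 50/89.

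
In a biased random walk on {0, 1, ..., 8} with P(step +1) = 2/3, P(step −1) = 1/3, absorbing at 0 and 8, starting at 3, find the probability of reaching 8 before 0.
P(hit 8 before 0) = (1 − (1/2)^3) / (1 − (1/2)^8) = 224/255

Let u_k denote P(reach 8 before 0 | start at k). Boundary: u_0 = 0, u_8 = 1. Recurrence: u_k = 2/3·u_{k+1} + 1/3·u_{k-1} for 1 ≤ k ≤ 7. Try u_k = A + B·r^k with r = q/p = (1/3)/(2/3) = 1/2. Substitution satisfies the recurrence; boundary conditions give:
  u_k = (1 − r^k) / (1 − r^N) = (1 − (1/2)^3) / (1 − (1/2)^8) = 224/255.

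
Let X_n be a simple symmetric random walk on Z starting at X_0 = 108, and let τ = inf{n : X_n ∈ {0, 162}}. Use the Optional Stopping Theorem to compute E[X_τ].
E[X_τ] = 108

X_n is a martingale and τ is a bounded-mean stopping time (indeed τ is finite a.s. with bounded expectation since the walk is in a bounded region). By the OST, E[X_τ] = E[X_0] = 108. Equivalently: E[X_τ] = 162 · P(hit 162 first) + 0 · P(hit 0 first) = 162 · (108/162) = 108.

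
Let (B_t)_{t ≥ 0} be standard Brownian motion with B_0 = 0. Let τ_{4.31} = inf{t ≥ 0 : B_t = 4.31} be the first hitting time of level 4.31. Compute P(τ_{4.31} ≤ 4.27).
P(τ_{4.31} ≤ 4.27) = 2(1 − Φ(4.31/√4.27)) = 2(1 − Φ(2.0858)) ≈ 0.0370

By the reflection principle for standard BM, P(τ_b ≤ t) = 2 · P(B_t ≥ b). Since B_t ~ N(0, t), P(B_t ≥ 4.31) = 1 − Φ(4.31/√t) = 1 − Φ(4.31/√4.27) = 1 − Φ(2.0858) ≈ 0.01850. Doubling: P(τ_{4.31} ≤ 4.27) ≈ 2 · 0.01850 = 0.03700 ≈ 0.0370.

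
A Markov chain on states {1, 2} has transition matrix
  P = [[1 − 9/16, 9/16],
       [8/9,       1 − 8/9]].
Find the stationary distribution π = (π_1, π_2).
π_1 = 128/209, π_2 = 81/209

Solve πP = π with π_1 + π_2 = 1. From πP = π: π_1 · (1 − 9/16) + π_2 · 8/9 = π_1 ⇒ π_2 · 8/9 = π_1 · 9/16 ⇒ π_2/π_1 = (9/16)/(8/9) = 81/128. Together with π_1 + π_2 = 1:
  π_1 = (8/9)/(9/16 + 8/9) = (8/9)/(209/144) = 128/209,
  π_2 = (9/16)/(9/16 + 8/9) = (9/16)/(209/144) = 81/209.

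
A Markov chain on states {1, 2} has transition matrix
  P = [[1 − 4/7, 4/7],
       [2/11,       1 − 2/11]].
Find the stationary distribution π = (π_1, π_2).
π_1 = 7/29, π_2 = 22/29

Solve πP = π with π_1 + π_2 = 1. From πP = π: π_1 · (1 − 4/7) + π_2 · 2/11 = π_1 ⇒ π_2 · 2/11 = π_1 · 4/7 ⇒ π_2/π_1 = (4/7)/(2/11) = 22/7. Together with π_1 + π_2 = 1:
  π_1 = (2/11)/(4/7 + 2/11) = (2/11)/(58/77) = 7/29,
  π_2 = (4/7)/(4/7 + 2/11) = (4/7)/(58/77) = 22/29.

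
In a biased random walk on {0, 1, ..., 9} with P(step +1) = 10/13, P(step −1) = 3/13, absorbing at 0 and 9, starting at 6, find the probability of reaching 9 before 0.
P(hit 9 before 0) = (1 − (3/10)^6) / (1 − (3/10)^9) = 1027000/1027729

Let u_k denote P(reach 9 before 0 | start at k). Boundary: u_0 = 0, u_9 = 1. Recurrence: u_k = 10/13·u_{k+1} + 3/13·u_{k-1} for 1 ≤ k ≤ 8. Try u_k = A + B·r^k with r = q/p = (3/13)/(10/13) = 3/10. Substitution satisfies the recurrence; boundary conditions give:
  u_k = (1 − r^k) / (1 − r^N) = (1 − (3/10)^6) / (1 − (3/10)^9) = 1027000/1027729.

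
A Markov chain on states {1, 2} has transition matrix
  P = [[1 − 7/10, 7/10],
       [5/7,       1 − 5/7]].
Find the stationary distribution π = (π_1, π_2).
π_1 = 50/99, π_2 = 49/99

Solve πP = π with π_1 + π_2 = 1. From πP = π: π_1 · (1 − 7/10) + π_2 · 5/7 = π_1 ⇒ π_2 · 5/7 = π_1 · 7/10 ⇒ π_2/π_1 = (7/10)/(5/7) = 49/50. Together with π_1 + π_2 = 1:
  π_1 = (5/7)/(7/10 + 5/7) = (5/7)/(99/70) = 50/99,
  π_2 = (7/10)/(7/10 + 5/7) = (7/10)/(99/70) = 49/99.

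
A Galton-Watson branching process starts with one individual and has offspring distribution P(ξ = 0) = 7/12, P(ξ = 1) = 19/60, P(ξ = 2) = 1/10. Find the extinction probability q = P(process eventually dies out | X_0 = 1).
q = 1

Mean offspring μ = 0·7/12 + 1·19/60 + 2·1/10 = 31/60 ≤ 1. For μ ≤ 1 with offspring not concentrated at 1, the Galton-Watson process goes extinct almost surely, so q = 1.
(Algebraic check: The pgf is f(s) = 7/12 + 19/60·s + 1/10·s². The extinction probability q is the smallest fixed point of f in [0, 1]. Setting s = f(s):
  1/10·s² + (19/60 − 1)·s + 7/12 = 0
  1/10·s² − (7/12 + 1/10)·s + 7/12 = 0
which factors as (s − 1)·(1/10·s − 7/12) = 0, giving roots s = 1 and s = (7/12)/(1/10) = 35/6. Since 35/6 ≥ 1, the smallest root in [0, 1] is s = 1.)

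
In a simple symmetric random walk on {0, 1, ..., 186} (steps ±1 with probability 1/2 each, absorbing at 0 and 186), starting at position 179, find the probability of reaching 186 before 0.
P(hit 186 before 0) = 179/186

Let u_k = P(hit 186 before 0 | start at k). Then u_0 = 0, u_186 = 1, and u_k = u_{k-1}/2 + u_{k+1}/2 for 1 ≤ k ≤ 185. This harmonic recurrence is solved by u_k = k/186, giving u_179 = 179/186.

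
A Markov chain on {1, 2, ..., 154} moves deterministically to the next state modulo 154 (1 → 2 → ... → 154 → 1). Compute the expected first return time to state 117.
E[T_117 | X_0 = 117] = 154

The chain cycles deterministically, so starting at state 117 it returns in exactly 154 steps. Equivalently, the stationary distribution is uniform π_j = 1/154 for every state j, so by Kac's formula E[T_117] = 1/π_117 = 154.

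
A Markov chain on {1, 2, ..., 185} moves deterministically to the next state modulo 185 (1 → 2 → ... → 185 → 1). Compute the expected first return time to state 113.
E[T_113 | X_0 = 113] = 185

The chain cycles deterministically, so starting at state 113 it returns in exactly 185 steps. Equivalently, the stationary distribution is uniform π_j = 1/185 for every state j, so by Kac's formula E[T_113] = 1/π_113 = 185.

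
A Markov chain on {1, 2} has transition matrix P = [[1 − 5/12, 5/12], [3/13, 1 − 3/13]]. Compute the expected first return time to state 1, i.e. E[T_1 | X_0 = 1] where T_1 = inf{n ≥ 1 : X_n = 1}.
E[T_1 | X_0 = 1] = 1/π_1 = 101/36

For an irreducible recurrent Markov chain with stationary distribution π, E[T_i | X_0 = i] = 1/π_i (Kac's formula). Here π_1 = (3/13)/(5/12 + 3/13) = (3/13)/(101/156) = 36/101, so E[T_1 | X_0 = 1] = 1/π_1 = (5/12 + 3/13)/(3/13) = (101/156)/(3/13) = 101/36.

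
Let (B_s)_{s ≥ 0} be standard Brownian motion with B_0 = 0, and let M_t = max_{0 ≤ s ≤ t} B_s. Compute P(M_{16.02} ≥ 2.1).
P(M_{16.02} ≥ 2.1) = 2·P(B_{16.02} ≥ 2.1) = 2(1 − Φ(2.1/√16.02)) ≈ 0.5998

By the reflection principle for Brownian motion, P(M_t ≥ a) = 2 · P(B_t ≥ a) for a ≥ 0. Since B_t ~ N(0, t), P(B_t ≥ 2.1) = 1 − Φ(2.1/√t) = 1 − Φ(2.1/√16.02) = 1 − Φ(0.5247). So
  P(M_{16.02} ≥ 2.1) = 2(1 − Φ(0.5247)) ≈ 0.5998.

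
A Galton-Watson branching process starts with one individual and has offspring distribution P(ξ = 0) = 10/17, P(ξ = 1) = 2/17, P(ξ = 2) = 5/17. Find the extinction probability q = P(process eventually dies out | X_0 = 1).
q = 1

Mean offspring μ = 0·10/17 + 1·2/17 + 2·5/17 = 12/17 ≤ 1. For μ ≤ 1 with offspring not concentrated at 1, the Galton-Watson process goes extinct almost surely, so q = 1.
(Algebraic check: The pgf is f(s) = 10/17 + 2/17·s + 5/17·s². The extinction probability q is the smallest fixed point of f in [0, 1]. Setting s = f(s):
  5/17·s² + (2/17 − 1)·s + 10/17 = 0
  5/17·s² − (10/17 + 5/17)·s + 10/17 = 0
which factors as (s − 1)·(5/17·s − 10/17) = 0, giving roots s = 1 and s = (10/17)/(5/17) = 2. Since 2 ≥ 1, the smallest root in [0, 1] is s = 1.)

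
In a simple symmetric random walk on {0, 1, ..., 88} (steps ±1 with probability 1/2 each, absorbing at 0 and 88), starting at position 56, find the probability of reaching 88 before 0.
P(hit 88 before 0) = 56/88 = 7/11

Let u_k = P(hit 88 before 0 | start at k). Then u_0 = 0, u_88 = 1, and u_k = u_{k-1}/2 + u_{k+1}/2 for 1 ≤ k ≤ 87. This harmonic recurrence is solved by u_k = k/88, giving u_56 = 56/88 = 7/11.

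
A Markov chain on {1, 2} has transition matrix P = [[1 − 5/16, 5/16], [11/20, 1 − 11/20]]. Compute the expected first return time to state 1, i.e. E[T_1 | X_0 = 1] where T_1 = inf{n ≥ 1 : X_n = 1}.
E[T_1 | X_0 = 1] = 1/π_1 = 69/44

For an irreducible recurrent Markov chain with stationary distribution π, E[T_i | X_0 = i] = 1/π_i (Kac's formula). Here π_1 = (11/20)/(5/16 + 11/20) = (11/20)/(69/80) = 44/69, so E[T_1 | X_0 = 1] = 1/π_1 = (5/16 + 11/20)/(11/20) = (69/80)/(11/20) = 69/44.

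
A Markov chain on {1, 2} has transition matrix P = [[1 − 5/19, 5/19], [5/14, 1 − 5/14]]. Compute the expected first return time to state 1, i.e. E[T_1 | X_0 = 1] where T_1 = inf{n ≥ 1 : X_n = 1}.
E[T_1 | X_0 = 1] = 1/π_1 = 33/19

For an irreducible recurrent Markov chain with stationary distribution π, E[T_i | X_0 = i] = 1/π_i (Kac's formula). Here π_1 = (5/14)/(5/19 + 5/14) = (5/14)/(165/266) = 19/33, so E[T_1 | X_0 = 1] = 1/π_1 = (5/19 + 5/14)/(5/14) = (165/266)/(5/14) = 33/19.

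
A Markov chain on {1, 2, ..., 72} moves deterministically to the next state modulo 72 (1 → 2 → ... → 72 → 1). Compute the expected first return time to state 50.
E[T_50 | X_0 = 50] = 72

The chain cycles deterministically, so starting at state 50 it returns in exactly 72 steps. Equivalently, the stationary distribution is uniform π_j = 1/72 for every state j, so by Kac's formula E[T_50] = 1/π_50 = 72.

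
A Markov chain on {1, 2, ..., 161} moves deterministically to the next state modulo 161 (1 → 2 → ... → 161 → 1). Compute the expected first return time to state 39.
E[T_39 | X_0 = 39] = 161

The chain cycles deterministically, so starting at state 39 it returns in exactly 161 steps. Equivalently, the stationary distribution is uniform π_j = 1/161 for every state j, so by Kac's formula E[T_39] = 1/π_39 = 161.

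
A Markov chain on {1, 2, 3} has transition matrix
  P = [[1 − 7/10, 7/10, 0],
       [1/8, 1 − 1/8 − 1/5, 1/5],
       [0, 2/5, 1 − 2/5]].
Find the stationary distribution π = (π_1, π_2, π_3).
π = (5/47, 28/47, 14/47)

This is a birth-death chain on three states, which satisfies detailed balance: π_1 · P_{12} = π_2 · P_{21} and π_2 · P_{23} = π_3 · P_{32}.
From π_1 · 7/10 = π_2 · 1/8: π_2/π_1 = (7/10)/(1/8) = 28/5.
From π_2 · 1/5 = π_3 · 2/5: π_3/π_2 = (1/5)/(2/5) = 1/2.
Take π_1 proportional to 1; then unnormalized π = (1, 28/5, 14/5). Normalize by dividing by the sum 47/5:
  π = (5/47, 28/47, 14/47).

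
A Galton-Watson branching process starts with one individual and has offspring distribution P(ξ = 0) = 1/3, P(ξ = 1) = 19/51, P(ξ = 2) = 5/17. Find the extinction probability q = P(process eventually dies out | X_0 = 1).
q = 1

Mean offspring μ = 0·1/3 + 1·19/51 + 2·5/17 = 49/51 ≤ 1. For μ ≤ 1 with offspring not concentrated at 1, the Galton-Watson process goes extinct almost surely, so q = 1.
(Algebraic check: The pgf is f(s) = 1/3 + 19/51·s + 5/17·s². The extinction probability q is the smallest fixed point of f in [0, 1]. Setting s = f(s):
  5/17·s² + (19/51 − 1)·s + 1/3 = 0
  5/17·s² − (1/3 + 5/17)·s + 1/3 = 0
which factors as (s − 1)·(5/17·s − 1/3) = 0, giving roots s = 1 and s = (1/3)/(5/17) = 17/15. Since 17/15 ≥ 1, the smallest root in [0, 1] is s = 1.)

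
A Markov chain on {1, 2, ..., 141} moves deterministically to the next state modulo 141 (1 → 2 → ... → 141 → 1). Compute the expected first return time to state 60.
E[T_60 | X_0 = 60] = 141

The chain cycles deterministically, so starting at state 60 it returns in exactly 141 steps. Equivalently, the stationary distribution is uniform π_j = 1/141 for every state j, so by Kac's formula E[T_60] = 1/π_60 = 141.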